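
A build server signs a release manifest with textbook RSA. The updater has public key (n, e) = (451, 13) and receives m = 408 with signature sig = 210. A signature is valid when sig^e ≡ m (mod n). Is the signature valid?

Squares mod 451: sig^1≡210, sig^2≡353, sig^4≡133, sig^8≡100
13 = 8 + 4 + 1, so sig^13 ≡ 100·133·210 ≡ 408 (mod 451)
408 = m, so the signature checks out.

valid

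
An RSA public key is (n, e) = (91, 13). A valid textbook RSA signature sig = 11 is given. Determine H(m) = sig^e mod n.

11

sig^2 ≡ 11^2 = 121 ≡ 30
sig^4 ≡ 30^2 = 900 ≡ 81
sig^8 ≡ 81^2 = 6561 ≡ 9
13 = 8 + 4 + 1, so sig^13 ≡ 9·81·11 ≡ 11 (mod 91)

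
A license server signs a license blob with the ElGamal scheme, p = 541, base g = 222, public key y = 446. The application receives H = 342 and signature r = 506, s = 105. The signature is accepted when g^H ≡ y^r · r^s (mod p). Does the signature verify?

does not verify

Left side g^H mod p:
222^2 = 49284 ≡ 53
222^4 ≡ 53^2 = 2809 ≡ 104
222^8 ≡ 104^2 = 10816 ≡ 537
222^16 ≡ 537^2 = 288369 ≡ 16
222^32 ≡ 16^2 = 256
222^64 ≡ 256^2 = 65536 ≡ 75
222^128 ≡ 75^2 = 5625 ≡ 215
222^256 ≡ 215^2 = 46225 ≡ 240
342 = 256 + 64 + 16 + 4 + 2, so 222^342 ≡ 240·75·16·104·53 ≡ 241 (mod 541)
Right side y^r · r^s mod p:
446^2 = 198916 ≡ 369
446^4 ≡ 369^2 = 136161 ≡ 370
446^8 ≡ 370^2 = 136900 ≡ 27
446^16 ≡ 27^2 = 729 ≡ 188
446^32 ≡ 188^2 = 35344 ≡ 179
446^64 ≡ 179^2 = 32041 ≡ 122
446^128 ≡ 122^2 = 14884 ≡ 277
446^256 ≡ 277^2 = 76729 ≡ 448
506 = 256 + 128 + 64 + 32 + 16 + 8 + 2, so 446^506 ≡ 448·277·122·179·188·27·369 ≡ 265 (mod 541)
506^2 = 256036 ≡ 143
506^4 ≡ 143^2 = 20449 ≡ 432
506^8 ≡ 432^2 = 186624 ≡ 520
506^16 ≡ 520^2 = 270400 ≡ 441
506^32 ≡ 441^2 = 194481 ≡ 262
506^64 ≡ 262^2 = 68644 ≡ 478
105 = 64 + 32 + 8 + 1, so 506^105 ≡ 478·262·520·506 ≡ 15 (mod 541)
265·15 = 3975 ≡ 188 (mod 541)
241 ≠ 188, so verification fails.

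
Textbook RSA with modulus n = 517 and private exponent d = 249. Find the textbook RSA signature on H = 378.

3

Squares mod 517: H^1≡378, H^2≡192, H^4≡157, H^8≡350, H^16≡488, H^32≡324, H^64≡25, H^128≡108
249 = 128 + 64 + 32 + 16 + 8 + 1, so H^249 ≡ 108·25·324·488·350·378 ≡ 3 (mod 517)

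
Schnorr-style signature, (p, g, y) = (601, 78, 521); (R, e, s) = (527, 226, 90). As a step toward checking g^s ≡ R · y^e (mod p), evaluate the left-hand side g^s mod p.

78^2 = 6084 ≡ 74
78^4 ≡ 74^2 = 5476 ≡ 67
78^8 ≡ 67^2 = 4489 ≡ 282
78^16 ≡ 282^2 = 79524 ≡ 192
78^32 ≡ 192^2 = 36864 ≡ 203
78^64 ≡ 203^2 = 41209 ≡ 341
90 = 64 + 16 + 8 + 2, so 78^90 ≡ 341·192·282·74 ≡ 169 (mod 601)

169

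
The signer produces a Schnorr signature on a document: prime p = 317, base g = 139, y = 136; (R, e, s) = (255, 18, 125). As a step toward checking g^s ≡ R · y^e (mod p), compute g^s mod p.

50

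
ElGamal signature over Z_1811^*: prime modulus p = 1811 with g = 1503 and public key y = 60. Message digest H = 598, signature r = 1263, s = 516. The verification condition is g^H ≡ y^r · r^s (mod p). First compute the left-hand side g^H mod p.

36

1503^2 = 2259009 ≡ 692
1503^4 ≡ 692^2 = 478864 ≡ 760
1503^8 ≡ 760^2 = 577600 ≡ 1702
1503^16 ≡ 1702^2 = 2896804 ≡ 1015
1503^32 ≡ 1015^2 = 1030225 ≡ 1577
1503^64 ≡ 1577^2 = 2486929 ≡ 426
1503^128 ≡ 426^2 = 181476 ≡ 376
1503^256 ≡ 376^2 = 141376 ≡ 118
1503^512 ≡ 118^2 = 13924 ≡ 1247
598 = 512 + 64 + 16 + 4 + 2, so 1503^598 ≡ 1247·426·1015·760·692 ≡ 36 (mod 1811)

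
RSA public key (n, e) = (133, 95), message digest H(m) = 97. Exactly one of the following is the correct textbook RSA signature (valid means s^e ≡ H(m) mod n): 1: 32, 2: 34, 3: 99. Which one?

Candidate 1: Squares mod 133: 32^1≡32, 32^2≡93, 32^4≡4, 32^8≡16, 32^16≡123, 32^32≡100, 32^64≡25; 95 = 64 + 16 + 8 + 4 + 2 + 1, so 32^95 ≡ 25·123·16·4·93·32 ≡ 128 (mod 133)
Candidate 2: Squares mod 133: 34^1≡34, 34^2≡92, 34^4≡85, 34^8≡43, 34^16≡120, 34^32≡36, 34^64≡99; 95 = 64 + 16 + 8 + 4 + 2 + 1, so 34^95 ≡ 99·120·43·85·92·34 ≡ 97 (mod 133)
  → matches H(m) = 97
Candidate 3: Squares mod 133: 99^1≡99, 99^2≡92, 99^4≡85, 99^8≡43, 99^16≡120, 99^32≡36, 99^64≡99; 95 = 64 + 16 + 8 + 4 + 2 + 1, so 99^95 ≡ 99·120·43·85·92·99 ≡ 36 (mod 133)

2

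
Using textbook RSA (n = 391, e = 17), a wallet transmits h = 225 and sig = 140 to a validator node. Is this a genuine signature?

genuine

sig^2 ≡ 140^2 = 19600 ≡ 50
sig^4 ≡ 50^2 = 2500 ≡ 154
sig^8 ≡ 154^2 = 23716 ≡ 256
sig^16 ≡ 256^2 = 65536 ≡ 239
17 = 16 + 1, so sig^17 ≡ 239·140 ≡ 225 (mod 391)
sig^17 mod 391 = 225 matches h.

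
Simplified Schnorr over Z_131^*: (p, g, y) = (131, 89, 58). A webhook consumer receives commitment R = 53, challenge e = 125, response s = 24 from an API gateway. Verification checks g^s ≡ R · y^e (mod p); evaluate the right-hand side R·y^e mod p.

58^2 = 3364 ≡ 89
58^4 ≡ 89^2 = 7921 ≡ 61
58^8 ≡ 61^2 = 3721 ≡ 53
58^16 ≡ 53^2 = 2809 ≡ 58
58^32 ≡ 58^2 = 3364 ≡ 89
58^64 ≡ 89^2 = 7921 ≡ 61
125 = 64 + 32 + 16 + 8 + 4 + 1, so 58^125 ≡ 61·89·58·53·61·58 ≡ 1 (mod 131)
R · y^e ≡ 53·1 = 53 ≡ 53 (mod 131)

53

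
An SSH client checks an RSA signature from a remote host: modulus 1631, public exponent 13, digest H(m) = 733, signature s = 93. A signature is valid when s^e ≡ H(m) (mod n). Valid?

s^2 ≡ 93^2 = 8649 ≡ 494
s^4 ≡ 494^2 = 244036 ≡ 1017
s^8 ≡ 1017^2 = 1034289 ≡ 235
13 = 8 + 4 + 1, so s^13 ≡ 235·1017·93 ≡ 898 (mod 1631)
898 ≠ 733, so verification fails.

no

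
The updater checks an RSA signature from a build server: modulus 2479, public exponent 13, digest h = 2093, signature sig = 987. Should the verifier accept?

Squares mod 2479: sig^1≡987, sig^2≡2401, sig^4≡1126, sig^8≡1107
13 = 8 + 4 + 1, so sig^13 ≡ 1107·1126·987 ≡ 2093 (mod 2479)
Since 2093 equals the digest 2093, verification succeeds.

accept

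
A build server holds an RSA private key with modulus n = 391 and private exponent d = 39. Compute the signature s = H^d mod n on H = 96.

71

H^2 ≡ 96^2 = 9216 ≡ 223
H^4 ≡ 223^2 = 49729 ≡ 72
H^8 ≡ 72^2 = 5184 ≡ 101
H^16 ≡ 101^2 = 10201 ≡ 35
H^32 ≡ 35^2 = 1225 ≡ 52
39 = 32 + 4 + 2 + 1, so H^39 ≡ 52·72·223·96 ≡ 71 (mod 391)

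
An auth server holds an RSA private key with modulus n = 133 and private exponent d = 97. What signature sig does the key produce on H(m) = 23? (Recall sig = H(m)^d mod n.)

(H(m))^97 mod 133 = 44

44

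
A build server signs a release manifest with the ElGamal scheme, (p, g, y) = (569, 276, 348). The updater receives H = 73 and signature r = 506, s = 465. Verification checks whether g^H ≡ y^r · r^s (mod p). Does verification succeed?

Left side g^H mod p:
276^2 = 76176 ≡ 499
276^4 ≡ 499^2 = 249001 ≡ 348
276^8 ≡ 348^2 = 121104 ≡ 476
276^16 ≡ 476^2 = 226576 ≡ 114
276^32 ≡ 114^2 = 12996 ≡ 478
276^64 ≡ 478^2 = 228484 ≡ 315
73 = 64 + 8 + 1, so 276^73 ≡ 315·476·276 ≡ 70 (mod 569)
Right side y^r · r^s mod p:
348^2 = 121104 ≡ 476
348^4 ≡ 476^2 = 226576 ≡ 114
348^8 ≡ 114^2 = 12996 ≡ 478
348^16 ≡ 478^2 = 228484 ≡ 315
348^32 ≡ 315^2 = 99225 ≡ 219
348^64 ≡ 219^2 = 47961 ≡ 165
348^128 ≡ 165^2 = 27225 ≡ 482
348^256 ≡ 482^2 = 232324 ≡ 172
506 = 256 + 128 + 64 + 32 + 16 + 8 + 2, so 348^506 ≡ 172·482·165·219·315·478·476 ≡ 196 (mod 569)
506^2 = 256036 ≡ 555
506^4 ≡ 555^2 = 308025 ≡ 196
506^8 ≡ 196^2 = 38416 ≡ 293
506^16 ≡ 293^2 = 85849 ≡ 499
506^32 ≡ 499^2 = 249001 ≡ 348
506^64 ≡ 348^2 = 121104 ≡ 476
506^128 ≡ 476^2 = 226576 ≡ 114
506^256 ≡ 114^2 = 12996 ≡ 478
465 = 256 + 128 + 64 + 16 + 1, so 506^465 ≡ 478·114·476·499·506 ≡ 224 (mod 569)
196·224 = 43904 ≡ 91 (mod 569)
70 ≠ 91, so verification fails.

fails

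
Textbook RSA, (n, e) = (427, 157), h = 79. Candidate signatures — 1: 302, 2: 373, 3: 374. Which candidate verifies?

2

Candidate 1: Squares mod 427: 302^1≡302, 302^2≡253, 302^4≡386, 302^8≡400, 302^16≡302, 302^32≡253, 302^64≡386, 302^128≡400; 157 = 128 + 16 + 8 + 4 + 1, so 302^157 ≡ 400·302·400·386·302 ≡ 253 (mod 427)
Candidate 2: Squares mod 427: 373^1≡373, 373^2≡354, 373^4≡205, 373^8≡179, 373^16≡16, 373^32≡256, 373^64≡205, 373^128≡179; 157 = 128 + 16 + 8 + 4 + 1, so 373^157 ≡ 179·16·179·205·373 ≡ 79 (mod 427)
  → matches h = 79
Candidate 3: Squares mod 427: 374^1≡374, 374^2≡247, 374^4≡375, 374^8≡142, 374^16≡95, 374^32≡58, 374^64≡375, 374^128≡142; 157 = 128 + 16 + 8 + 4 + 1, so 374^157 ≡ 142·95·142·375·374 ≡ 150 (mod 427)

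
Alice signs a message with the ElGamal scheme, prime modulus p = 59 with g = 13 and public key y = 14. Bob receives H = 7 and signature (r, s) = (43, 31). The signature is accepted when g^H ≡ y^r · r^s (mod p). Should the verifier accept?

reject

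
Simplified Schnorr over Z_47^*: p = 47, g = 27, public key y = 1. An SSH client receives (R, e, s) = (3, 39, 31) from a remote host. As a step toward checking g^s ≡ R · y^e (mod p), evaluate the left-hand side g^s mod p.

27^2 = 729 ≡ 24
27^4 ≡ 24^2 = 576 ≡ 12
27^8 ≡ 12^2 = 144 ≡ 3
27^16 ≡ 3^2 = 9
31 = 16 + 8 + 4 + 2 + 1, so 27^31 ≡ 9·3·12·24·27 ≡ 3 (mod 47)

3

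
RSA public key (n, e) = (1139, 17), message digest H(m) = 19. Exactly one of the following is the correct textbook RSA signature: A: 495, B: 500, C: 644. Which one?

A

Candidate A: Squares mod 1139: 495^1≡495, 495^2≡140, 495^4≡237, 495^8≡358, 495^16≡596; 17 = 16 + 1, so 495^17 ≡ 596·495 ≡ 19 (mod 1139)
  → matches H(m) = 19
Candidate B: Squares mod 1139: 500^1≡500, 500^2≡559, 500^4≡395, 500^8≡1121, 500^16≡324; 17 = 16 + 1, so 500^17 ≡ 324·500 ≡ 262 (mod 1139)
Candidate C: Squares mod 1139: 644^1≡644, 644^2≡140, 644^4≡237, 644^8≡358, 644^16≡596; 17 = 16 + 1, so 644^17 ≡ 596·644 ≡ 1120 (mod 1139)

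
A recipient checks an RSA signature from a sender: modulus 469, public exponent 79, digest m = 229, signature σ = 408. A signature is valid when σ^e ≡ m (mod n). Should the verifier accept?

reject

σ^79 mod 469 = 240
σ^79 mod 469 = 240, but m = 229.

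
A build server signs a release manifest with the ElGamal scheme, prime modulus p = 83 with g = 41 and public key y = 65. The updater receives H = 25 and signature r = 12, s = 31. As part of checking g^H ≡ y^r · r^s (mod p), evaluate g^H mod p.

49

41^2 = 1681 ≡ 21
41^4 ≡ 21^2 = 441 ≡ 26
41^8 ≡ 26^2 = 676 ≡ 12
41^16 ≡ 12^2 = 144 ≡ 61
25 = 16 + 8 + 1, so 41^25 ≡ 61·12·41 ≡ 49 (mod 83)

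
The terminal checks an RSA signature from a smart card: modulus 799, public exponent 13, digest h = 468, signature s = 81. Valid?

s^2 ≡ 81^2 = 6561 ≡ 169
s^4 ≡ 169^2 = 28561 ≡ 596
s^8 ≡ 596^2 = 355216 ≡ 460
13 = 8 + 4 + 1, so s^13 ≡ 460·596·81 ≡ 353 (mod 799)
s^13 mod 799 = 353, but h = 468.

no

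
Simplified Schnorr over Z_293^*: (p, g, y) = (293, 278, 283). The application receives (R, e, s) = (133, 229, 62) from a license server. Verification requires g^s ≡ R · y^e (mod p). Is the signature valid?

valid

g^s mod p:
278^2 = 77284 ≡ 225
278^4 ≡ 225^2 = 50625 ≡ 229
278^8 ≡ 229^2 = 52441 ≡ 287
278^16 ≡ 287^2 = 82369 ≡ 36
278^32 ≡ 36^2 = 1296 ≡ 124
62 = 32 + 16 + 8 + 4 + 2, so 278^62 ≡ 124·36·287·229·225 ≡ 222 (mod 293)
R · y^e mod p:
283^2 = 80089 ≡ 100
283^4 ≡ 100^2 = 10000 ≡ 38
283^8 ≡ 38^2 = 1444 ≡ 272
283^16 ≡ 272^2 = 73984 ≡ 148
283^32 ≡ 148^2 = 21904 ≡ 222
283^64 ≡ 222^2 = 49284 ≡ 60
283^128 ≡ 60^2 = 3600 ≡ 84
229 = 128 + 64 + 32 + 4 + 1, so 283^229 ≡ 84·60·222·38·283 ≡ 244 (mod 293)
133·244 = 32452 ≡ 222 (mod 293)
222 ≡ 222 (mod 293); signature holds.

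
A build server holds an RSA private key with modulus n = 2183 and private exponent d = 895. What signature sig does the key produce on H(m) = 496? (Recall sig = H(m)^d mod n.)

1978

(H(m))^2 ≡ 496^2 = 246016 ≡ 1520
(H(m))^4 ≡ 1520^2 = 2310400 ≡ 786
(H(m))^8 ≡ 786^2 = 617796 ≡ 7
(H(m))^16 ≡ 7^2 = 49
(H(m))^32 ≡ 49^2 = 2401 ≡ 218
(H(m))^64 ≡ 218^2 = 47524 ≡ 1681
(H(m))^128 ≡ 1681^2 = 2825761 ≡ 959
(H(m))^256 ≡ 959^2 = 919681 ≡ 638
(H(m))^512 ≡ 638^2 = 407044 ≡ 1006
895 = 512 + 256 + 64 + 32 + 16 + 8 + 4 + 2 + 1, so (H(m))^895 ≡ 1006·638·1681·218·49·7·786·1520·496 ≡ 1978 (mod 2183)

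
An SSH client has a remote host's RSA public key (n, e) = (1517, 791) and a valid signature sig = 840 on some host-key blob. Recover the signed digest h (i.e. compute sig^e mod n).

Squares mod 1517: sig^1≡840, sig^2≡195, sig^4≡100, sig^8≡898, sig^16≡877, sig^32≡10, sig^64≡100, sig^128≡898, sig^256≡877, sig^512≡10
791 = 512 + 256 + 16 + 4 + 2 + 1, so sig^791 ≡ 10·877·877·100·195·840 ≡ 1046 (mod 1517)

1046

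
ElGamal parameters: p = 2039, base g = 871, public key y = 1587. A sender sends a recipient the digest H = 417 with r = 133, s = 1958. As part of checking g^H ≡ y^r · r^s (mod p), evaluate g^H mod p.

1972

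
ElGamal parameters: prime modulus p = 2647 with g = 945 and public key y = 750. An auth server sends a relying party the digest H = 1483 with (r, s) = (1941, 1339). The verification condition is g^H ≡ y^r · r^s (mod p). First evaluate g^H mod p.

1650

945^2 = 893025 ≡ 986
945^4 ≡ 986^2 = 972196 ≡ 747
945^8 ≡ 747^2 = 558009 ≡ 2139
945^16 ≡ 2139^2 = 4575321 ≡ 1305
945^32 ≡ 1305^2 = 1703025 ≡ 1004
945^64 ≡ 1004^2 = 1008016 ≡ 2156
945^128 ≡ 2156^2 = 4648336 ≡ 204
945^256 ≡ 204^2 = 41616 ≡ 1911
945^512 ≡ 1911^2 = 3651921 ≡ 1708
945^1024 ≡ 1708^2 = 2917264 ≡ 270
1483 = 1024 + 256 + 128 + 64 + 8 + 2 + 1, so 945^1483 ≡ 270·1911·204·2156·2139·986·945 ≡ 1650 (mod 2647)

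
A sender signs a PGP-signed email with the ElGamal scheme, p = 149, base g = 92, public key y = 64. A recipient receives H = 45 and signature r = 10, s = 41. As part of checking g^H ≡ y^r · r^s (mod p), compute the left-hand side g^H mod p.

74

92^2 = 8464 ≡ 120
92^4 ≡ 120^2 = 14400 ≡ 96
92^8 ≡ 96^2 = 9216 ≡ 127
92^16 ≡ 127^2 = 16129 ≡ 37
92^32 ≡ 37^2 = 1369 ≡ 28
45 = 32 + 8 + 4 + 1, so 92^45 ≡ 28·127·96·92 ≡ 74 (mod 149)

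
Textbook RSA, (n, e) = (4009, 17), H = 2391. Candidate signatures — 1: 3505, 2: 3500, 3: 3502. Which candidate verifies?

3

Candidate 1: 3505^17 mod 4009 = 701
Candidate 2: 3500^17 mod 4009 = 3254
Candidate 3: 3502^17 mod 4009 = 2391
  → matches H = 2391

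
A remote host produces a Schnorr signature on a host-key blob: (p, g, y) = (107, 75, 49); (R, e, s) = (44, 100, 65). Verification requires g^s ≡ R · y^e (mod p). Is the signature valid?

g^s mod p:
Squares mod 107: 75^1≡75, 75^2≡61, 75^4≡83, 75^8≡41, 75^16≡76, 75^32≡105, 75^64≡4
65 = 64 + 1, so 75^65 ≡ 4·75 ≡ 86 (mod 107)
R · y^e mod p:
Squares mod 107: 49^1≡49, 49^2≡47, 49^4≡69, 49^8≡53, 49^16≡27, 49^32≡87, 49^64≡79
100 = 64 + 32 + 4, so 49^100 ≡ 79·87·69 ≡ 13 (mod 107)
44·13 = 572 ≡ 37 (mod 107)
86 ≠ 37; the check fails.

invalid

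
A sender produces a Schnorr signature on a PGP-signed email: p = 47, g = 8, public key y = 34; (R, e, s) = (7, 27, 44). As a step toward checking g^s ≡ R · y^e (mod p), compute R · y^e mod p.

36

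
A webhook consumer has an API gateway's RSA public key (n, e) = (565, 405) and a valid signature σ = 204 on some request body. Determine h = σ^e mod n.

σ^405 mod 565 = 364

364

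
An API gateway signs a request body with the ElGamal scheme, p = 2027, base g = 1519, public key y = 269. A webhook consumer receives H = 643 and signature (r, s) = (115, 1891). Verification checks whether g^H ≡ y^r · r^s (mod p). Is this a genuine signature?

forged

Left side g^H mod p:
Squares mod 2027: 1519^1≡1519, 1519^2≡635, 1519^4≡1879, 1519^8≡1634, 1519^16≡397, 1519^32≡1530, 1519^64≡1742, 1519^128≡145, 1519^256≡755, 1519^512≡438
643 = 512 + 128 + 2 + 1, so 1519^643 ≡ 438·145·635·1519 ≡ 1441 (mod 2027)
Right side y^r · r^s mod p:
Squares mod 2027: 269^1≡269, 269^2≡1416, 269^4≡353, 269^8≡962, 269^16≡1132, 269^32≡360, 269^64≡1899
115 = 64 + 32 + 16 + 2 + 1, so 269^115 ≡ 1899·360·1132·1416·269 ≡ 218 (mod 2027)
Squares mod 2027: 115^1≡115, 115^2≡1063, 115^4≡930, 115^8≡1398, 115^16≡376, 115^32≡1513, 115^64≡686, 115^128≡332, 115^256≡766, 115^512≡953, 115^1024≡113
1891 = 1024 + 512 + 256 + 64 + 32 + 2 + 1, so 115^1891 ≡ 113·953·766·686·1513·1063·115 ≡ 1162 (mod 2027)
218·1162 = 253316 ≡ 1968 (mod 2027)
1441 ≠ 1968, so verification fails.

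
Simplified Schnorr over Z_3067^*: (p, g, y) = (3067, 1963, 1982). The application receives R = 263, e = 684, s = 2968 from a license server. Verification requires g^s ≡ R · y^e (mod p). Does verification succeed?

g^s mod p:
1963^2 = 3853369 ≡ 1217
1963^4 ≡ 1217^2 = 1481089 ≡ 2795
1963^8 ≡ 2795^2 = 7812025 ≡ 376
1963^16 ≡ 376^2 = 141376 ≡ 294
1963^32 ≡ 294^2 = 86436 ≡ 560
1963^64 ≡ 560^2 = 313600 ≡ 766
1963^128 ≡ 766^2 = 586756 ≡ 959
1963^256 ≡ 959^2 = 919681 ≡ 2648
1963^512 ≡ 2648^2 = 7011904 ≡ 742
1963^1024 ≡ 742^2 = 550564 ≡ 1571
1963^2048 ≡ 1571^2 = 2468041 ≡ 2173
2968 = 2048 + 512 + 256 + 128 + 16 + 8, so 1963^2968 ≡ 2173·742·2648·959·294·376 ≡ 2722 (mod 3067)
R · y^e mod p:
1982^2 = 3928324 ≡ 2564
1982^4 ≡ 2564^2 = 6574096 ≡ 1515
1982^8 ≡ 1515^2 = 2295225 ≡ 1109
1982^16 ≡ 1109^2 = 1229881 ≡ 14
1982^32 ≡ 14^2 = 196
1982^64 ≡ 196^2 = 38416 ≡ 1612
1982^128 ≡ 1612^2 = 2598544 ≡ 795
1982^256 ≡ 795^2 = 632025 ≡ 223
1982^512 ≡ 223^2 = 49729 ≡ 657
684 = 512 + 128 + 32 + 8 + 4, so 1982^684 ≡ 657·795·196·1109·1515 ≡ 815 (mod 3067)
263·815 = 214345 ≡ 2722 (mod 3067)
2722 ≡ 2722 (mod 3067); signature holds.

passes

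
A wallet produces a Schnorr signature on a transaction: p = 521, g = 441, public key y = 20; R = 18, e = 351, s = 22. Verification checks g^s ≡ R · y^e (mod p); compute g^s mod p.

309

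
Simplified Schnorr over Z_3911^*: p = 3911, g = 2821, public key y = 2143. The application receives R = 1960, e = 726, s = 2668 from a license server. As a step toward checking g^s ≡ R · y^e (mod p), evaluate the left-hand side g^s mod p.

1280

Squares mod 3911: 2821^1≡2821, 2821^2≡3067, 2821^4≡534, 2821^8≡3564, 2821^16≡3079, 2821^32≡3888, 2821^64≡529, 2821^128≡2160, 2821^256≡3688, 2821^512≡2797, 2821^1024≡1209, 2821^2048≡2878
2668 = 2048 + 512 + 64 + 32 + 8 + 4, so 2821^2668 ≡ 2878·2797·529·3888·3564·534 ≡ 1280 (mod 3911)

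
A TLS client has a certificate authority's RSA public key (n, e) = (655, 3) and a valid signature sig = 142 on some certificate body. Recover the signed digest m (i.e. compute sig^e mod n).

283

sig^2 ≡ 142^2 = 20164 ≡ 514
3 = 2 + 1, so sig^3 ≡ 514·142 ≡ 283 (mod 655)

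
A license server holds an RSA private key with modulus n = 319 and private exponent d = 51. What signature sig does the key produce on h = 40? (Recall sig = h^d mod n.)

172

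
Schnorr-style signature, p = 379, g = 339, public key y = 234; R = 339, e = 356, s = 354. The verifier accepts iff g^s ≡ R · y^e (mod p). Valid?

yes

g^s mod p:
Squares mod 379: 339^1≡339, 339^2≡84, 339^4≡234, 339^8≡180, 339^16≡185, 339^32≡115, 339^64≡339, 339^128≡84, 339^256≡234
354 = 256 + 64 + 32 + 2, so 339^354 ≡ 234·339·115·84 ≡ 51 (mod 379)
R · y^e mod p:
Squares mod 379: 234^1≡234, 234^2≡180, 234^4≡185, 234^8≡115, 234^16≡339, 234^32≡84, 234^64≡234, 234^128≡180, 234^256≡185
356 = 256 + 64 + 32 + 4, so 234^356 ≡ 185·234·84·185 ≡ 84 (mod 379)
339·84 = 28476 ≡ 51 (mod 379)
51 ≡ 51 (mod 379); signature holds.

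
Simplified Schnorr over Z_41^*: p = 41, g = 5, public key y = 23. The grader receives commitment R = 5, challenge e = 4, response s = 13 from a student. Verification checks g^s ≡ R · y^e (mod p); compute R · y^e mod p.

39

23^4 mod 41 = 16
R · y^e ≡ 5·16 = 80 ≡ 39 (mod 41)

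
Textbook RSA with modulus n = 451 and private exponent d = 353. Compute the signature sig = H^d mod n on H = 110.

H^2 ≡ 110^2 = 12100 ≡ 374
H^4 ≡ 374^2 = 139876 ≡ 66
H^8 ≡ 66^2 = 4356 ≡ 297
H^16 ≡ 297^2 = 88209 ≡ 264
H^32 ≡ 264^2 = 69696 ≡ 242
H^64 ≡ 242^2 = 58564 ≡ 385
H^128 ≡ 385^2 = 148225 ≡ 297
H^256 ≡ 297^2 = 88209 ≡ 264
353 = 256 + 64 + 32 + 1, so H^353 ≡ 264·385·242·110 ≡ 11 (mod 451)

11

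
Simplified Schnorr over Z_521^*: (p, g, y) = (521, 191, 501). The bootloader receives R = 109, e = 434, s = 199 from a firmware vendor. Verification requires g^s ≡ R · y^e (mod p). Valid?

g^s mod p:
Squares mod 521: 191^1≡191, 191^2≡11, 191^4≡121, 191^8≡53, 191^16≡204, 191^32≡457, 191^64≡449, 191^128≡495
199 = 128 + 64 + 4 + 2 + 1, so 191^199 ≡ 495·449·121·11·191 ≡ 514 (mod 521)
R · y^e mod p:
Squares mod 521: 501^1≡501, 501^2≡400, 501^4≡53, 501^8≡204, 501^16≡457, 501^32≡449, 501^64≡495, 501^128≡155, 501^256≡59
434 = 256 + 128 + 32 + 16 + 2, so 501^434 ≡ 59·155·449·457·400 ≡ 431 (mod 521)
109·431 = 46979 ≡ 89 (mod 521)
514 ≠ 89; the check fails.

no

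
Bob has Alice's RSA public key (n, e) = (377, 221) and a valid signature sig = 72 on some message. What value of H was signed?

50

Squares mod 377: sig^1≡72, sig^2≡283, sig^4≡165, sig^8≡81, sig^16≡152, sig^32≡107, sig^64≡139, sig^128≡94
221 = 128 + 64 + 16 + 8 + 4 + 1, so sig^221 ≡ 94·139·152·81·165·72 ≡ 50 (mod 377)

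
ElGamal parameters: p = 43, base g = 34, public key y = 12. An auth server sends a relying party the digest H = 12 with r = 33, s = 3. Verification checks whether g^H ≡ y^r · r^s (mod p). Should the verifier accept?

reject

Left side g^H mod p:
Squares mod 43: 34^1≡34, 34^2≡38, 34^4≡25, 34^8≡23
12 = 8 + 4, so 34^12 ≡ 23·25 ≡ 16 (mod 43)
Right side y^r · r^s mod p:
Squares mod 43: 12^1≡12, 12^2≡15, 12^4≡10, 12^8≡14, 12^16≡24, 12^32≡17
33 = 32 + 1, so 12^33 ≡ 17·12 ≡ 32 (mod 43)
Squares mod 43: 33^1≡33, 33^2≡14
3 = 2 + 1, so 33^3 ≡ 14·33 ≡ 32 (mod 43)
32·32 = 1024 ≡ 35 (mod 43)
16 ≠ 35, so verification fails.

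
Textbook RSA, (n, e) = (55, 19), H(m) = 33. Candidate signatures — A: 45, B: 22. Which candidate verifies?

B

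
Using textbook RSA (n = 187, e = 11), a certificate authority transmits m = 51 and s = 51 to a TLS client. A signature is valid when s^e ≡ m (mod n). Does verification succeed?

passes

s^2 ≡ 51^2 = 2601 ≡ 170
s^4 ≡ 170^2 = 28900 ≡ 102
s^8 ≡ 102^2 = 10404 ≡ 119
11 = 8 + 2 + 1, so s^11 ≡ 119·170·51 ≡ 51 (mod 187)
51 = m, so the signature checks out.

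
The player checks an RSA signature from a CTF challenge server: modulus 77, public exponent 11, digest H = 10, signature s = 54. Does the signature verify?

verifies

Squares mod 77: s^1≡54, s^2≡67, s^4≡23, s^8≡67
11 = 8 + 2 + 1, so s^11 ≡ 67·67·54 ≡ 10 (mod 77)
Since 10 equals the digest 10, verification succeeds.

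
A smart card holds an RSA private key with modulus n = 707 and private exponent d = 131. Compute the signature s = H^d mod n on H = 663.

549

H^2 ≡ 663^2 = 439569 ≡ 522
H^4 ≡ 522^2 = 272484 ≡ 289
H^8 ≡ 289^2 = 83521 ≡ 95
H^16 ≡ 95^2 = 9025 ≡ 541
H^32 ≡ 541^2 = 292681 ≡ 690
H^64 ≡ 690^2 = 476100 ≡ 289
H^128 ≡ 289^2 = 83521 ≡ 95
131 = 128 + 2 + 1, so H^131 ≡ 95·522·663 ≡ 549 (mod 707)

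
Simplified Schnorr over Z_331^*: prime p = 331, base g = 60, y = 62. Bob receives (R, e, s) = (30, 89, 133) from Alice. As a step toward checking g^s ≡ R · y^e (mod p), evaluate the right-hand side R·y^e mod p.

Squares mod 331: 62^1≡62, 62^2≡203, 62^4≡165, 62^8≡83, 62^16≡269, 62^32≡203, 62^64≡165
89 = 64 + 16 + 8 + 1, so 62^89 ≡ 165·269·83·62 ≡ 315 (mod 331)
R · y^e ≡ 30·315 = 9450 ≡ 182 (mod 331)

182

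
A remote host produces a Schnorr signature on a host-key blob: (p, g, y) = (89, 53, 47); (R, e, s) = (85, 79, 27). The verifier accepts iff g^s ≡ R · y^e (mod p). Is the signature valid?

g^s mod p:
Squares mod 89: 53^1≡53, 53^2≡50, 53^4≡8, 53^8≡64, 53^16≡2
27 = 16 + 8 + 2 + 1, so 53^27 ≡ 2·64·50·53 ≡ 21 (mod 89)
R · y^e mod p:
Squares mod 89: 47^1≡47, 47^2≡73, 47^4≡78, 47^8≡32, 47^16≡45, 47^32≡67, 47^64≡39
79 = 64 + 8 + 4 + 2 + 1, so 47^79 ≡ 39·32·78·73·47 ≡ 79 (mod 89)
85·79 = 6715 ≡ 40 (mod 89)
21 ≠ 40; the check fails.

invalid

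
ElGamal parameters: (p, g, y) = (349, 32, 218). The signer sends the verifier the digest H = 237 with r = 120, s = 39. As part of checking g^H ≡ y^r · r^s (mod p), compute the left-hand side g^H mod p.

32^2 = 1024 ≡ 326
32^4 ≡ 326^2 = 106276 ≡ 180
32^8 ≡ 180^2 = 32400 ≡ 292
32^16 ≡ 292^2 = 85264 ≡ 108
32^32 ≡ 108^2 = 11664 ≡ 147
32^64 ≡ 147^2 = 21609 ≡ 320
32^128 ≡ 320^2 = 102400 ≡ 143
237 = 128 + 64 + 32 + 8 + 4 + 1, so 32^237 ≡ 143·320·147·292·180·32 ≡ 339 (mod 349)

339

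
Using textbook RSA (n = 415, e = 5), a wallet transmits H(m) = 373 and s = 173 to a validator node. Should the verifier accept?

s^5 mod 415 = 373
Since 373 equals the digest 373, verification succeeds.

accept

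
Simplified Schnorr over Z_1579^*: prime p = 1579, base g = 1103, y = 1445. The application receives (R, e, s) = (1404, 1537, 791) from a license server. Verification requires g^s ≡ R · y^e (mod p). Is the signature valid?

valid

g^s mod p:
1103^791 mod 1579 = 779
R · y^e mod p:
1445^1537 mod 1579 = 1358
1404·1358 = 1906632 ≡ 779 (mod 1579)
779 ≡ 779 (mod 1579); signature holds.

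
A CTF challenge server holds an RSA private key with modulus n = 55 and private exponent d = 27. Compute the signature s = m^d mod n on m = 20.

15

Squares mod 55: m^1≡20, m^2≡15, m^4≡5, m^8≡25, m^16≡20
27 = 16 + 8 + 2 + 1, so m^27 ≡ 20·25·15·20 ≡ 15 (mod 55)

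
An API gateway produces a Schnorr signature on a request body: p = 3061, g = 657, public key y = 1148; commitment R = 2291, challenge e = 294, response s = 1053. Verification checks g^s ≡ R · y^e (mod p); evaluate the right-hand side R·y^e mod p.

Squares mod 3061: 1148^1≡1148, 1148^2≡1674, 1148^4≡1461, 1148^8≡1004, 1148^16≡947, 1148^32≡2997, 1148^64≡1035, 1148^128≡2936, 1148^256≡320
294 = 256 + 32 + 4 + 2, so 1148^294 ≡ 320·2997·1461·1674 ≡ 813 (mod 3061)
R · y^e ≡ 2291·813 = 1862583 ≡ 1495 (mod 3061)

1495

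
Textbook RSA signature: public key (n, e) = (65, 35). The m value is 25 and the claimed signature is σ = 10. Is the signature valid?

invalid

Squares mod 65: σ^1≡10, σ^2≡35, σ^4≡55, σ^8≡35, σ^16≡55, σ^32≡35
35 = 32 + 2 + 1, so σ^35 ≡ 35·35·10 ≡ 30 (mod 65)
The recovered value 30 does not match the digest 25.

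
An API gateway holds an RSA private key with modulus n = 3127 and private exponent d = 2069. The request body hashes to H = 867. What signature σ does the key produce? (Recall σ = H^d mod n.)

35

H^2 ≡ 867^2 = 751689 ≡ 1209
H^4 ≡ 1209^2 = 1461681 ≡ 1372
H^8 ≡ 1372^2 = 1882384 ≡ 3057
H^16 ≡ 3057^2 = 9345249 ≡ 1773
H^32 ≡ 1773^2 = 3143529 ≡ 894
H^64 ≡ 894^2 = 799236 ≡ 1851
H^128 ≡ 1851^2 = 3426201 ≡ 2136
H^256 ≡ 2136^2 = 4562496 ≡ 203
H^512 ≡ 203^2 = 41209 ≡ 558
H^1024 ≡ 558^2 = 311364 ≡ 1791
H^2048 ≡ 1791^2 = 3207681 ≡ 2506
2069 = 2048 + 16 + 4 + 1, so H^2069 ≡ 2506·1773·1372·867 ≡ 35 (mod 3127)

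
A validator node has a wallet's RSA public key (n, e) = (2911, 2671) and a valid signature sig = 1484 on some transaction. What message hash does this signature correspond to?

1673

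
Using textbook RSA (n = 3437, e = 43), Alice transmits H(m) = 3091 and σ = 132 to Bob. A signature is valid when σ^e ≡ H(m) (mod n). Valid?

no

σ^2 ≡ 132^2 = 17424 ≡ 239
σ^4 ≡ 239^2 = 57121 ≡ 2129
σ^8 ≡ 2129^2 = 4532641 ≡ 2675
σ^16 ≡ 2675^2 = 7155625 ≡ 3228
σ^32 ≡ 3228^2 = 10419984 ≡ 2437
43 = 32 + 8 + 2 + 1, so σ^43 ≡ 2437·2675·239·132 ≡ 1924 (mod 3437)
The recovered value 1924 does not match the digest 3091.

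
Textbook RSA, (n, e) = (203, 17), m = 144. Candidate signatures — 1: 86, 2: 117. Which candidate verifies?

1

Candidate 1: Squares mod 203: 86^1≡86, 86^2≡88, 86^4≡30, 86^8≡88, 86^16≡30; 17 = 16 + 1, so 86^17 ≡ 30·86 ≡ 144 (mod 203)
  → matches m = 144
Candidate 2: Squares mod 203: 117^1≡117, 117^2≡88, 117^4≡30, 117^8≡88, 117^16≡30; 17 = 16 + 1, so 117^17 ≡ 30·117 ≡ 59 (mod 203)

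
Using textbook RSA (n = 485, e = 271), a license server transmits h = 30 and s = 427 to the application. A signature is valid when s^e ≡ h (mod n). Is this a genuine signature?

forged

s^2 ≡ 427^2 = 182329 ≡ 454
s^4 ≡ 454^2 = 206116 ≡ 476
s^8 ≡ 476^2 = 226576 ≡ 81
s^16 ≡ 81^2 = 6561 ≡ 256
s^32 ≡ 256^2 = 65536 ≡ 61
s^64 ≡ 61^2 = 3721 ≡ 326
s^128 ≡ 326^2 = 106276 ≡ 61
s^256 ≡ 61^2 = 3721 ≡ 326
271 = 256 + 8 + 4 + 2 + 1, so s^271 ≡ 326·81·476·454·427 ≡ 83 (mod 485)
The recovered value 83 does not match the digest 30.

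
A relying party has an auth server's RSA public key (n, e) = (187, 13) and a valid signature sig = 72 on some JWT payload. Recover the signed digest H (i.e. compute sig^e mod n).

sig^2 ≡ 72^2 = 5184 ≡ 135
sig^4 ≡ 135^2 = 18225 ≡ 86
sig^8 ≡ 86^2 = 7396 ≡ 103
13 = 8 + 4 + 1, so sig^13 ≡ 103·86·72 ≡ 106 (mod 187)

106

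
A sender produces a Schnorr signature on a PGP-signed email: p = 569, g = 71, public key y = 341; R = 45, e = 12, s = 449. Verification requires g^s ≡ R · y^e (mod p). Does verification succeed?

g^s mod p:
71^2 = 5041 ≡ 489
71^4 ≡ 489^2 = 239121 ≡ 141
71^8 ≡ 141^2 = 19881 ≡ 535
71^16 ≡ 535^2 = 286225 ≡ 18
71^32 ≡ 18^2 = 324
71^64 ≡ 324^2 = 104976 ≡ 280
71^128 ≡ 280^2 = 78400 ≡ 447
71^256 ≡ 447^2 = 199809 ≡ 90
449 = 256 + 128 + 64 + 1, so 71^449 ≡ 90·447·280·71 ≡ 225 (mod 569)
R · y^e mod p:
341^2 = 116281 ≡ 205
341^4 ≡ 205^2 = 42025 ≡ 488
341^8 ≡ 488^2 = 238144 ≡ 302
12 = 8 + 4, so 341^12 ≡ 302·488 ≡ 5 (mod 569)
45·5 = 225 ≡ 225 (mod 569)
225 ≡ 225 (mod 569); signature holds.

passes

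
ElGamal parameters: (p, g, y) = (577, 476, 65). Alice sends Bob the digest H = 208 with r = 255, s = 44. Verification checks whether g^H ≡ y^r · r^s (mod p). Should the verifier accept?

reject

Left side g^H mod p:
476^2 = 226576 ≡ 392
476^4 ≡ 392^2 = 153664 ≡ 182
476^8 ≡ 182^2 = 33124 ≡ 235
476^16 ≡ 235^2 = 55225 ≡ 410
476^32 ≡ 410^2 = 168100 ≡ 193
476^64 ≡ 193^2 = 37249 ≡ 321
476^128 ≡ 321^2 = 103041 ≡ 335
208 = 128 + 64 + 16, so 476^208 ≡ 335·321·410 ≡ 203 (mod 577)
Right side y^r · r^s mod p:
65^2 = 4225 ≡ 186
65^4 ≡ 186^2 = 34596 ≡ 553
65^8 ≡ 553^2 = 305809 ≡ 576
65^16 ≡ 576^2 = 331776 ≡ 1
65^32 ≡ 1^2 = 1
65^64 ≡ 1^2 = 1
65^128 ≡ 1^2 = 1
255 = 128 + 64 + 32 + 16 + 8 + 4 + 2 + 1, so 65^255 ≡ 1·1·1·1·576·553·186·65 ≡ 506 (mod 577)
255^2 = 65025 ≡ 401
255^4 ≡ 401^2 = 160801 ≡ 395
255^8 ≡ 395^2 = 156025 ≡ 235
255^16 ≡ 235^2 = 55225 ≡ 410
255^32 ≡ 410^2 = 168100 ≡ 193
44 = 32 + 8 + 4, so 255^44 ≡ 193·235·395 ≡ 529 (mod 577)
506·529 = 267674 ≡ 523 (mod 577)
203 ≠ 523, so verification fails.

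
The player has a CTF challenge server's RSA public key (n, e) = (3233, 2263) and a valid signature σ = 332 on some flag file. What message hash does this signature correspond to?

σ^2 ≡ 332^2 = 110224 ≡ 302
σ^4 ≡ 302^2 = 91204 ≡ 680
σ^8 ≡ 680^2 = 462400 ≡ 81
σ^16 ≡ 81^2 = 6561 ≡ 95
σ^32 ≡ 95^2 = 9025 ≡ 2559
σ^64 ≡ 2559^2 = 6548481 ≡ 1656
σ^128 ≡ 1656^2 = 2742336 ≡ 752
σ^256 ≡ 752^2 = 565504 ≡ 2962
σ^512 ≡ 2962^2 = 8773444 ≡ 2315
σ^1024 ≡ 2315^2 = 5359225 ≡ 2144
σ^2048 ≡ 2144^2 = 4596736 ≡ 2643
2263 = 2048 + 128 + 64 + 16 + 4 + 2 + 1, so σ^2263 ≡ 2643·752·1656·95·680·302·332 ≡ 834 (mod 3233)

834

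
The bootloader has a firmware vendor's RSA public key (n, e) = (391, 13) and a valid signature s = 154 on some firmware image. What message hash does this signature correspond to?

s^2 ≡ 154^2 = 23716 ≡ 256
s^4 ≡ 256^2 = 65536 ≡ 239
s^8 ≡ 239^2 = 57121 ≡ 35
13 = 8 + 4 + 1, so s^13 ≡ 35·239·154 ≡ 256 (mod 391)

256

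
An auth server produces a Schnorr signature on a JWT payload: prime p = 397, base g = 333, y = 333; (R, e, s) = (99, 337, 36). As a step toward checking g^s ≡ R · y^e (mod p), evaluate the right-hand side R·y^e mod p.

273

Squares mod 397: 333^1≡333, 333^2≡126, 333^4≡393, 333^8≡16, 333^16≡256, 333^32≡31, 333^64≡167, 333^128≡99, 333^256≡273
337 = 256 + 64 + 16 + 1, so 333^337 ≡ 273·167·256·333 ≡ 99 (mod 397)
R · y^e ≡ 99·99 = 9801 ≡ 273 (mod 397)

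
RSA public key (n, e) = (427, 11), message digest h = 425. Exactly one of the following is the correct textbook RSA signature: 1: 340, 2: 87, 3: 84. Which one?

Candidate 1: Squares mod 427: 340^1≡340, 340^2≡310, 340^4≡25, 340^8≡198; 11 = 8 + 2 + 1, so 340^11 ≡ 198·310·340 ≡ 2 (mod 427)
Candidate 2: Squares mod 427: 87^1≡87, 87^2≡310, 87^4≡25, 87^8≡198; 11 = 8 + 2 + 1, so 87^11 ≡ 198·310·87 ≡ 425 (mod 427)
  → matches h = 425
Candidate 3: Squares mod 427: 84^1≡84, 84^2≡224, 84^4≡217, 84^8≡119; 11 = 8 + 2 + 1, so 84^11 ≡ 119·224·84 ≡ 343 (mod 427)

2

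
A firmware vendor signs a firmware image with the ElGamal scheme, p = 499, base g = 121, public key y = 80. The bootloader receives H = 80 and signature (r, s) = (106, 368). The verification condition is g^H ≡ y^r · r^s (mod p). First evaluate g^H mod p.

237

121^2 = 14641 ≡ 170
121^4 ≡ 170^2 = 28900 ≡ 457
121^8 ≡ 457^2 = 208849 ≡ 267
121^16 ≡ 267^2 = 71289 ≡ 431
121^32 ≡ 431^2 = 185761 ≡ 133
121^64 ≡ 133^2 = 17689 ≡ 224
80 = 64 + 16, so 121^80 ≡ 224·431 ≡ 237 (mod 499)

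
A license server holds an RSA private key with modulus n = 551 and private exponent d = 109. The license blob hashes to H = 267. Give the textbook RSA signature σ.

96

Squares mod 551: H^1≡267, H^2≡210, H^4≡20, H^8≡400, H^16≡210, H^32≡20, H^64≡400
109 = 64 + 32 + 8 + 4 + 1, so H^109 ≡ 400·20·400·20·267 ≡ 96 (mod 551)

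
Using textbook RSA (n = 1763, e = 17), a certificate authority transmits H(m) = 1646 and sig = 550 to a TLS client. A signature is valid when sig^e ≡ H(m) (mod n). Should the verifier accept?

accept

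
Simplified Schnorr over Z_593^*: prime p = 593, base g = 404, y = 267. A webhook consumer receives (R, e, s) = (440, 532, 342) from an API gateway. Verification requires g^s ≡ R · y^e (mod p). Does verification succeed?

g^s mod p:
Squares mod 593: 404^1≡404, 404^2≡141, 404^4≡312, 404^8≡92, 404^16≡162, 404^32≡152, 404^64≡570, 404^128≡529, 404^256≡538
342 = 256 + 64 + 16 + 4 + 2, so 404^342 ≡ 538·570·162·312·141 ≡ 591 (mod 593)
R · y^e mod p:
Squares mod 593: 267^1≡267, 267^2≡129, 267^4≡37, 267^8≡183, 267^16≡281, 267^32≡92, 267^64≡162, 267^128≡152, 267^256≡570, 267^512≡529
532 = 512 + 16 + 4, so 267^532 ≡ 529·281·37 ≡ 531 (mod 593)
440·531 = 233640 ≡ 591 (mod 593)
591 ≡ 591 (mod 593); signature holds.

passes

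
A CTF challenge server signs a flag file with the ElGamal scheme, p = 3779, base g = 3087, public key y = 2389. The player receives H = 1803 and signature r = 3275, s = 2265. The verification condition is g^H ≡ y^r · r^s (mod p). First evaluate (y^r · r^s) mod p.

Squares mod 3779: 2389^1≡2389, 2389^2≡1031, 2389^4≡1062, 2389^8≡1702, 2389^16≡2090, 2389^32≡3355, 2389^64≡2163, 2389^128≡167, 2389^256≡1436, 2389^512≡2541, 2389^1024≡2149, 2389^2048≡263
3275 = 2048 + 1024 + 128 + 64 + 8 + 2 + 1, so 2389^3275 ≡ 263·2149·167·2163·1702·1031·2389 ≡ 2436 (mod 3779)
Squares mod 3779: 3275^1≡3275, 3275^2≡823, 3275^4≡888, 3275^8≡2512, 3275^16≡2993, 3275^32≡1819, 3275^64≡2136, 3275^128≡1243, 3275^256≡3217, 3275^512≡2187, 3275^1024≡2534, 3275^2048≡635
2265 = 2048 + 128 + 64 + 16 + 8 + 1, so 3275^2265 ≡ 635·1243·2136·2993·2512·3275 ≡ 784 (mod 3779)
y^r · r^s ≡ 2436·784 = 1909824 ≡ 1429 (mod 3779)

1429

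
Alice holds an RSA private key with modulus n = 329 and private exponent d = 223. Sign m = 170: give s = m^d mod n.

m^223 mod 329 = 86

86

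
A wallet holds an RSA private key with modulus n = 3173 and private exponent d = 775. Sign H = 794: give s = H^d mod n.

H^2 ≡ 794^2 = 630436 ≡ 2182
H^4 ≡ 2182^2 = 4761124 ≡ 1624
H^8 ≡ 1624^2 = 2637376 ≡ 613
H^16 ≡ 613^2 = 375769 ≡ 1355
H^32 ≡ 1355^2 = 1836025 ≡ 2031
H^64 ≡ 2031^2 = 4124961 ≡ 61
H^128 ≡ 61^2 = 3721 ≡ 548
H^256 ≡ 548^2 = 300304 ≡ 2042
H^512 ≡ 2042^2 = 4169764 ≡ 442
775 = 512 + 256 + 4 + 2 + 1, so H^775 ≡ 442·2042·1624·2182·794 ≡ 642 (mod 3173)

642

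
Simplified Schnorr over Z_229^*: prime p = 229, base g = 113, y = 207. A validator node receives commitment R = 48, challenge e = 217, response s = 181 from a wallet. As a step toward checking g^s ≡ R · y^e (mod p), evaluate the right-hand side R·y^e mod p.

Squares mod 229: 207^1≡207, 207^2≡26, 207^4≡218, 207^8≡121, 207^16≡214, 207^32≡225, 207^64≡16, 207^128≡27
217 = 128 + 64 + 16 + 8 + 1, so 207^217 ≡ 27·16·214·121·207 ≡ 106 (mod 229)
R · y^e ≡ 48·106 = 5088 ≡ 50 (mod 229)

50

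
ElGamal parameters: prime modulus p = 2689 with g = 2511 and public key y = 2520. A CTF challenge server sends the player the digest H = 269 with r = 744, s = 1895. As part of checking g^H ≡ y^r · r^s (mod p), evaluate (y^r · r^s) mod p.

858

2520^2 = 6350400 ≡ 1671
2520^4 ≡ 1671^2 = 2792241 ≡ 1059
2520^8 ≡ 1059^2 = 1121481 ≡ 168
2520^16 ≡ 168^2 = 28224 ≡ 1334
2520^32 ≡ 1334^2 = 1779556 ≡ 2127
2520^64 ≡ 2127^2 = 4524129 ≡ 1231
2520^128 ≡ 1231^2 = 1515361 ≡ 1454
2520^256 ≡ 1454^2 = 2114116 ≡ 562
2520^512 ≡ 562^2 = 315844 ≡ 1231
744 = 512 + 128 + 64 + 32 + 8, so 2520^744 ≡ 1231·1454·1231·2127·168 ≡ 245 (mod 2689)
744^2 = 553536 ≡ 2291
744^4 ≡ 2291^2 = 5248681 ≡ 2442
744^8 ≡ 2442^2 = 5963364 ≡ 1851
744^16 ≡ 1851^2 = 3426201 ≡ 415
744^32 ≡ 415^2 = 172225 ≡ 129
744^64 ≡ 129^2 = 16641 ≡ 507
744^128 ≡ 507^2 = 257049 ≡ 1594
744^256 ≡ 1594^2 = 2540836 ≡ 2420
744^512 ≡ 2420^2 = 5856400 ≡ 2447
744^1024 ≡ 2447^2 = 5987809 ≡ 2095
1895 = 1024 + 512 + 256 + 64 + 32 + 4 + 2 + 1, so 744^1895 ≡ 2095·2447·2420·507·129·2442·2291·744 ≡ 1573 (mod 2689)
y^r · r^s ≡ 245·1573 = 385385 ≡ 858 (mod 2689)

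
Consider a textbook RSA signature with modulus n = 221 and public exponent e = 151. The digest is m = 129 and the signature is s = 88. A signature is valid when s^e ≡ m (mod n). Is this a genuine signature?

forged

s^2 ≡ 88^2 = 7744 ≡ 9
s^4 ≡ 9^2 = 81
s^8 ≡ 81^2 = 6561 ≡ 152
s^16 ≡ 152^2 = 23104 ≡ 120
s^32 ≡ 120^2 = 14400 ≡ 35
s^64 ≡ 35^2 = 1225 ≡ 120
s^128 ≡ 120^2 = 14400 ≡ 35
151 = 128 + 16 + 4 + 2 + 1, so s^151 ≡ 35·120·81·9·88 ≡ 62 (mod 221)
s^151 mod 221 = 62, but m = 129.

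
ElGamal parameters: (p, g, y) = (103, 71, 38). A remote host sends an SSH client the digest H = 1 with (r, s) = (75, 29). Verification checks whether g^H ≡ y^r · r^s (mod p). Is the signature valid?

invalid

Left side g^H mod p:
71^1 mod 103 = 71
Right side y^r · r^s mod p:
38^2 = 1444 ≡ 2
38^4 ≡ 2^2 = 4
38^8 ≡ 4^2 = 16
38^16 ≡ 16^2 = 256 ≡ 50
38^32 ≡ 50^2 = 2500 ≡ 28
38^64 ≡ 28^2 = 784 ≡ 63
75 = 64 + 8 + 2 + 1, so 38^75 ≡ 63·16·2·38 ≡ 79 (mod 103)
75^2 = 5625 ≡ 63
75^4 ≡ 63^2 = 3969 ≡ 55
75^8 ≡ 55^2 = 3025 ≡ 38
75^16 ≡ 38^2 = 1444 ≡ 2
29 = 16 + 8 + 4 + 1, so 75^29 ≡ 2·38·55·75 ≡ 71 (mod 103)
79·71 = 5609 ≡ 47 (mod 103)
71 ≠ 47, so verification fails.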